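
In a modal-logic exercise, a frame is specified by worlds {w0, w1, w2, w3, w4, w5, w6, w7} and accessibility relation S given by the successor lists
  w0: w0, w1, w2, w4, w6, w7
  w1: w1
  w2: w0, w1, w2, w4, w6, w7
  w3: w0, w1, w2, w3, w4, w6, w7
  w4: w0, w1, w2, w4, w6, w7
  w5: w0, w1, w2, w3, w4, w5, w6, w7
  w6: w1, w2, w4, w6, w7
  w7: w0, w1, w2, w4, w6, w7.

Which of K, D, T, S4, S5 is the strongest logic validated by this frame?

Serial (axiom D): yes — every world has a successor (e.g. w0 S w0).
Reflexive (axiom T): yes — every world is S-related to itself.
Transitive (axiom 4): no — w6 S w2 and w2 S w0, but not w6 S w0.
Euclidean (axiom 5): no — w0 S w1 and w0 S w2, but not w1 S w2.
So F validates K, D, T; S4 would additionally require S to be transitive. The strongest is T.

T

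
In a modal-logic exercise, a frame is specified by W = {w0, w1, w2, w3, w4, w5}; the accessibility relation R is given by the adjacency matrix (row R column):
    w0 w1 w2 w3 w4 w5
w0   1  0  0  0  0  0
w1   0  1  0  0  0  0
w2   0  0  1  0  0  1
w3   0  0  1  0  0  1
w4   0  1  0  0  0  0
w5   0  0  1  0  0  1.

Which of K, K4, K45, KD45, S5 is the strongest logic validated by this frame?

Transitive (axiom 4): yes — every two-step R-path is closed by a direct edge.
Euclidean (axiom 5): yes — any two successors of a common world are R-related.
Serial (axiom D): yes — every world has a successor (e.g. w0 R w0).
Reflexive (axiom T): no — w3 is not related to itself.
So F validates K, K4, K45, KD45; S5 would additionally require R to be reflexive. The strongest is KD45.

KD45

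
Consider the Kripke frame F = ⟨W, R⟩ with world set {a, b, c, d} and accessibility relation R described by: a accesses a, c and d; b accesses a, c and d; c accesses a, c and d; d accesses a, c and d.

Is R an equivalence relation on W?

Reflexive: no — b is not related to itself.
Symmetric: no — b R a but not a R b.
Transitive: yes — every two-step R-path is closed by a direct edge.
So R is not an equivalence relation.

No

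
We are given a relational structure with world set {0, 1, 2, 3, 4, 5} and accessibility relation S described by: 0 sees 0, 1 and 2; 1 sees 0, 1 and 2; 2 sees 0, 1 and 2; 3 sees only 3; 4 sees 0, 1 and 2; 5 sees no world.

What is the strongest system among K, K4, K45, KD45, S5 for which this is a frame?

K45

Transitive (axiom 4): yes — every two-step S-path is closed by a direct edge.
Euclidean (axiom 5): yes — any two successors of a common world are S-related.
Serial (axiom D): no — 5 has no S-successor.
Reflexive (axiom T): no — 4 is not related to itself.
So F validates K, K4, K45; KD45 would additionally require S to be serial. The strongest is K45.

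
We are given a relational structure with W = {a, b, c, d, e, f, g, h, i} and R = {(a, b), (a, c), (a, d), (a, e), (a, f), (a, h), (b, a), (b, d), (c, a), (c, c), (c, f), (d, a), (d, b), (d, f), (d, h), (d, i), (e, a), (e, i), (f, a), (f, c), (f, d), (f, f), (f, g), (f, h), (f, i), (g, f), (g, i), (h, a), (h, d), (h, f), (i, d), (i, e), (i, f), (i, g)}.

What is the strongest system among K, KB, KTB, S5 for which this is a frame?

KB

Symmetric (axiom B): yes — every pair in R has its reverse in R.
Reflexive (axiom T): no — a is not related to itself.
Euclidean (axiom 5): no — a R b and a R c, but not b R c.
So F validates K, KB; KTB would additionally require R to be reflexive. The strongest is KB.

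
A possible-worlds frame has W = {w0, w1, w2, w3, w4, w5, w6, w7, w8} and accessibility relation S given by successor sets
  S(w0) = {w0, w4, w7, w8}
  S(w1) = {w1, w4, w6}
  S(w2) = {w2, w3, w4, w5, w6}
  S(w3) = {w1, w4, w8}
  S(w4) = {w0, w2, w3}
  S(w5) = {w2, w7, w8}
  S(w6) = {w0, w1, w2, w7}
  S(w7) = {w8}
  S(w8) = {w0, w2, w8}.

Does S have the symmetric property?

Symmetric: no — w0 S w7 but not w7 S w0.

No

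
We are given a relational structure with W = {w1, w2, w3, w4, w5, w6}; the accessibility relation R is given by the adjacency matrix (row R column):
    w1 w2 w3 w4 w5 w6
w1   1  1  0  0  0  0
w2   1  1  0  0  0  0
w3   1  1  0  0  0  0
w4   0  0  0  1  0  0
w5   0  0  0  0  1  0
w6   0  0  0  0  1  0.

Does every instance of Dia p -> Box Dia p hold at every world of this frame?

Axiom 5 corresponds to the accessibility relation being Euclidean.
Euclidean: yes — any two successors of a common world are R-related.

Yes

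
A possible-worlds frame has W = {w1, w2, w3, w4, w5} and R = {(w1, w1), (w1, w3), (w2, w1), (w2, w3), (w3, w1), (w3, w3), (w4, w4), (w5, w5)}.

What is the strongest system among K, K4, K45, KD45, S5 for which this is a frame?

Transitive (axiom 4): yes — every two-step R-path is closed by a direct edge.
Euclidean (axiom 5): yes — any two successors of a common world are R-related.
Serial (axiom D): yes — every world has a successor (e.g. w1 R w1).
Reflexive (axiom T): no — w2 is not related to itself.
So F validates K, K4, K45, KD45; S5 would additionally require R to be reflexive. The strongest is KD45.

KD45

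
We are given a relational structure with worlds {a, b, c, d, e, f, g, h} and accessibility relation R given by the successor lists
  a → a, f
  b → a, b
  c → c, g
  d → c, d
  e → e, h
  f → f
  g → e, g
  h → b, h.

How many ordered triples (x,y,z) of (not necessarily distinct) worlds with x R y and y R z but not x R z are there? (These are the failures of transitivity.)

6

Enumerating: (b,a,f), (c,g,e), (d,c,g), (e,h,b), (g,e,h), (h,b,a).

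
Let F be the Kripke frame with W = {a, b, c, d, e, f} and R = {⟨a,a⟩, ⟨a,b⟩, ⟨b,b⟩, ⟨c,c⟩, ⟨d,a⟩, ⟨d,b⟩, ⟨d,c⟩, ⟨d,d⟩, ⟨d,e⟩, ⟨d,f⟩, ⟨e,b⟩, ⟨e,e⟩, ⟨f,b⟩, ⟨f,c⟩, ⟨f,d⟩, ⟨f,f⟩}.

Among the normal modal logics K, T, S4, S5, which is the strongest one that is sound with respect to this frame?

T

Reflexive (axiom T): yes — every world is R-related to itself.
Transitive (axiom 4): no — f R d and d R a, but not f R a.
Euclidean (axiom 5): no — d R a and d R c, but not a R c.
So F validates K, T; S4 would additionally require R to be transitive. The strongest is T.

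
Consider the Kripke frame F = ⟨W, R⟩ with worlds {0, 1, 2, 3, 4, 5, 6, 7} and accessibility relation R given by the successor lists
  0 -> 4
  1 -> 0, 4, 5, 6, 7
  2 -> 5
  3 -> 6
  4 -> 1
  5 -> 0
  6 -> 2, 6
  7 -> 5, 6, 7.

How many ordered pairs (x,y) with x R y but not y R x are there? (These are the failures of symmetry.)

Enumerating: (0,4), (1,0), (1,5), (1,6), (1,7), (2,5), (3,6), (5,0), (6,2), (7,5), (7,6).

11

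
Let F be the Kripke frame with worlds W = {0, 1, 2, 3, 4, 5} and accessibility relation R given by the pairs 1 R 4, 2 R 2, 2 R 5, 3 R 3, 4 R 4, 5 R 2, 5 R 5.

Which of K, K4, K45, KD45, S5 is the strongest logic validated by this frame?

Transitive (axiom 4): yes — every two-step R-path is closed by a direct edge.
Euclidean (axiom 5): yes — any two successors of a common world are R-related.
Serial (axiom D): no — 0 has no R-successor.
Reflexive (axiom T): no — 0 is not related to itself.
So F validates K, K4, K45; KD45 would additionally require R to be serial. The strongest is K45.

K45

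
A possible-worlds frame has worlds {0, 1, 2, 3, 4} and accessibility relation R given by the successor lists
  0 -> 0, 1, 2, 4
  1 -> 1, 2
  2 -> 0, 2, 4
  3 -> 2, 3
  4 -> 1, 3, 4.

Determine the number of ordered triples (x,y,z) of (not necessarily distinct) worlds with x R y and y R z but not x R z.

10

Enumerating: (0,4,3), (1,2,0), (1,2,4), (2,0,1), (2,4,1), (2,4,3), (3,2,0), (3,2,4), (4,1,2), (4,3,2).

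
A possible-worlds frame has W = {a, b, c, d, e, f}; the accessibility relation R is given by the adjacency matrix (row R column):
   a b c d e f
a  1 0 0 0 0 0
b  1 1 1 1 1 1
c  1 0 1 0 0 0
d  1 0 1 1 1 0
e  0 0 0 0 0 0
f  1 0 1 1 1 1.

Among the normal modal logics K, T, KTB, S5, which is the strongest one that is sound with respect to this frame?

Reflexive (axiom T): no — e is not related to itself.
Symmetric (axiom B): no — b R a but not a R b.
Euclidean (axiom 5): no — b R a and b R c, but not a R c.
So F validates K; T would additionally require R to be reflexive. The strongest is K.

K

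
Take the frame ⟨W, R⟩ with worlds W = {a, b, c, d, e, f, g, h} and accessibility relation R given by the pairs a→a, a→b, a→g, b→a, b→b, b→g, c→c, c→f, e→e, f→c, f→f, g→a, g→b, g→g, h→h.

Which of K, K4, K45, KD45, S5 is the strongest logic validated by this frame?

K45

Transitive (axiom 4): yes — every two-step R-path is closed by a direct edge.
Euclidean (axiom 5): yes — any two successors of a common world are R-related.
Serial (axiom D): no — d has no R-successor.
Reflexive (axiom T): no — d is not related to itself.
So F validates K, K4, K45; KD45 would additionally require R to be serial. The strongest is K45.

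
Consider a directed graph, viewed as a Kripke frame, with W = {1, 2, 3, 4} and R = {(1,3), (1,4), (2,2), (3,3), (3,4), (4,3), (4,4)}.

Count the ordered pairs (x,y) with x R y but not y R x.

2

Enumerating: (1,3), (1,4).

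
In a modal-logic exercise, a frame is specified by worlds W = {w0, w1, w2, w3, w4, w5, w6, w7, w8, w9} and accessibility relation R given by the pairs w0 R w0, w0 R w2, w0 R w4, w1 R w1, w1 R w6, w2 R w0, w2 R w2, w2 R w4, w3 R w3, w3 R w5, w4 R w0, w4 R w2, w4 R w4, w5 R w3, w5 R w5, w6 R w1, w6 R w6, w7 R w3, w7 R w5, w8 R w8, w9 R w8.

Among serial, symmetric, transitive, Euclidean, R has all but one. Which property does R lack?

Serial: yes — every world has a successor (e.g. w0 R w0).
Symmetric: no — w7 R w3 but not w3 R w7.
Transitive: yes — every two-step R-path is closed by a direct edge.
Euclidean: yes — any two successors of a common world are R-related.
Only symmetric fails.

symmetric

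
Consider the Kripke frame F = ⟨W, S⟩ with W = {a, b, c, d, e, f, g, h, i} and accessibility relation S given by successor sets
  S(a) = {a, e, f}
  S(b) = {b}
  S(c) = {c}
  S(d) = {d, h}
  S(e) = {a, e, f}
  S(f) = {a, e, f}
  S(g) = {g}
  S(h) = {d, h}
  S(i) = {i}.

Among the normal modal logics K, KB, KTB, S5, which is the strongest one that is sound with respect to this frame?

S5

Symmetric (axiom B): yes — every pair in S has its reverse in S.
Reflexive (axiom T): yes — every world is S-related to itself.
Euclidean (axiom 5): yes — any two successors of a common world are S-related.
So F validates K, KB, KTB, S5. The strongest is S5.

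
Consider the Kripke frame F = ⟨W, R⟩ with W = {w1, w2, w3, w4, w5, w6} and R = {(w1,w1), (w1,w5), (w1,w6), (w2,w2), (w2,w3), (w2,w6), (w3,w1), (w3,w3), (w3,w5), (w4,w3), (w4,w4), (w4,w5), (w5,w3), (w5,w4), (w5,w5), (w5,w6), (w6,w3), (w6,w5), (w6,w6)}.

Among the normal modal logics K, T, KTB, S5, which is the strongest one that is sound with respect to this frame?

Reflexive (axiom T): yes — every world is R-related to itself.
Symmetric (axiom B): no — w1 R w5 but not w5 R w1.
Euclidean (axiom 5): no — w2 R w3 and w2 R w6, but not w3 R w6.
So F validates K, T; KTB would additionally require R to be symmetric. The strongest is T.

T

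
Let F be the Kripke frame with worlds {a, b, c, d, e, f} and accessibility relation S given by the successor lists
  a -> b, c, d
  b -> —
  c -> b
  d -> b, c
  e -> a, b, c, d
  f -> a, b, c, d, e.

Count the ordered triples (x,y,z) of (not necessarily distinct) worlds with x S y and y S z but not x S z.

0

S is transitive; there are no such tuples.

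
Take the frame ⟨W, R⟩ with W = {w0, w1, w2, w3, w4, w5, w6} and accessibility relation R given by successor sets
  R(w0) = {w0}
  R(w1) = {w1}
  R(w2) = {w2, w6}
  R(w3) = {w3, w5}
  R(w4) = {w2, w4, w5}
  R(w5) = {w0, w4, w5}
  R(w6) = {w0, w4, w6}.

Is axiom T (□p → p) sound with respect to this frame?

Yes

The schema T characterises exactly the reflexive frames.
Reflexive: yes — every world is R-related to itself.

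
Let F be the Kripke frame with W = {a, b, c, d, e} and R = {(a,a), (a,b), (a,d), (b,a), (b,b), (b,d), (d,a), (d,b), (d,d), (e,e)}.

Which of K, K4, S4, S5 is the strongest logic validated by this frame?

Transitive (axiom 4): yes — every two-step R-path is closed by a direct edge.
Reflexive (axiom T): no — c is not related to itself.
Euclidean (axiom 5): yes — any two successors of a common world are R-related.
So F validates K, K4; S4 would additionally require R to be reflexive. The strongest is K4.

K4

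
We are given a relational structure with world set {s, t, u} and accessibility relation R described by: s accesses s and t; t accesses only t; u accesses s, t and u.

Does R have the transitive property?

Yes

Transitive: yes — every two-step R-path is closed by a direct edge.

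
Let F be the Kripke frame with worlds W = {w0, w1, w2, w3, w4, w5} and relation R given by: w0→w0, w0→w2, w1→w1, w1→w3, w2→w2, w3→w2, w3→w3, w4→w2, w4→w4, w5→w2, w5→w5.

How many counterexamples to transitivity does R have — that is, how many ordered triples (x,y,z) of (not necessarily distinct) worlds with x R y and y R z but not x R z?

1

Enumerating: (w1,w3,w2).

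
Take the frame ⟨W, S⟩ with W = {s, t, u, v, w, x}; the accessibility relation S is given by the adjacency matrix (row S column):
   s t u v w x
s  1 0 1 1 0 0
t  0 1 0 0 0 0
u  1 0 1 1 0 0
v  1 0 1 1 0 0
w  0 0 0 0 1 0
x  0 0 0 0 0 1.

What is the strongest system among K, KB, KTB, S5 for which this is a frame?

Symmetric (axiom B): yes — every pair in S has its reverse in S.
Reflexive (axiom T): yes — every world is S-related to itself.
Euclidean (axiom 5): yes — any two successors of a common world are S-related.
So F validates K, KB, KTB, S5. The strongest is S5.

S5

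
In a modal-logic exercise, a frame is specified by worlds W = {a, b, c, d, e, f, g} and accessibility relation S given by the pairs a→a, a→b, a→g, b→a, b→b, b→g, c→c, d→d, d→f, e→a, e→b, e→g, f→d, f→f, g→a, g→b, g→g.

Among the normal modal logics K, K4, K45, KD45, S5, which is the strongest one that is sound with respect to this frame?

Transitive (axiom 4): yes — every two-step S-path is closed by a direct edge.
Euclidean (axiom 5): yes — any two successors of a common world are S-related.
Serial (axiom D): yes — every world has a successor (e.g. a S a).
Reflexive (axiom T): no — e is not related to itself.
So F validates K, K4, K45, KD45; S5 would additionally require S to be reflexive. The strongest is KD45.

KD45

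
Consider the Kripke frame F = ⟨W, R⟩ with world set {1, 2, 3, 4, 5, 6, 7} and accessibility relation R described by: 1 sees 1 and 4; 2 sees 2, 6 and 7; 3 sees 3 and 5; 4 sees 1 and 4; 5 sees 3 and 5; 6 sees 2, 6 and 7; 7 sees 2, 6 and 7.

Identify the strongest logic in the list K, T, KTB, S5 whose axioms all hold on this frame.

S5

Reflexive (axiom T): yes — every world is R-related to itself.
Symmetric (axiom B): yes — every pair in R has its reverse in R.
Euclidean (axiom 5): yes — any two successors of a common world are R-related.
So F validates K, T, KTB, S5. The strongest is S5.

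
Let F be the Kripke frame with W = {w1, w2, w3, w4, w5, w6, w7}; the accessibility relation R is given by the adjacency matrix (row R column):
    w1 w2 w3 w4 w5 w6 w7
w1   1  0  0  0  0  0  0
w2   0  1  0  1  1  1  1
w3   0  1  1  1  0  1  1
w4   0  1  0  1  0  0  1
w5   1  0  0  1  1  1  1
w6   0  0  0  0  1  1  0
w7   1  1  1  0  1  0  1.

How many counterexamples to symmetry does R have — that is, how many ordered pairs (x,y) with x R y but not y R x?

Enumerating: (w2,w5), (w2,w6), (w3,w2), (w3,w4), (w3,w6), (w4,w7), (w5,w1), (w5,w4), (w7,w1).

9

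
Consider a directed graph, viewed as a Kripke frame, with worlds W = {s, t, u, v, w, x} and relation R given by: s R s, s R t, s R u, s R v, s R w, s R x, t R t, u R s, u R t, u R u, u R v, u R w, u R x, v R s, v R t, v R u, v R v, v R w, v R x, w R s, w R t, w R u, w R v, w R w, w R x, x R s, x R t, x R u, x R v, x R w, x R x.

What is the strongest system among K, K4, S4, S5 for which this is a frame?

Transitive (axiom 4): yes — every two-step R-path is closed by a direct edge.
Reflexive (axiom T): yes — every world is R-related to itself.
Euclidean (axiom 5): no — s R t and s R u, but not t R u.
So F validates K, K4, S4; S5 would additionally require R to be Euclidean. The strongest is S4.

S4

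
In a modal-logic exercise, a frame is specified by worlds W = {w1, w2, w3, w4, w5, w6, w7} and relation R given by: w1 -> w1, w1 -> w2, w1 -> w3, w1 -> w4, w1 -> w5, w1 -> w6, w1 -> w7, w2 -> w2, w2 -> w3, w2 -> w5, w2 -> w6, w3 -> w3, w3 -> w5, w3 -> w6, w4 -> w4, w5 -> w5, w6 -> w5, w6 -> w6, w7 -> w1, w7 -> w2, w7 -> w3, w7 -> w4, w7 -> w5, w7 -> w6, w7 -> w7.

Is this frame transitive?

Yes

Transitive: yes — every two-step R-path is closed by a direct edge.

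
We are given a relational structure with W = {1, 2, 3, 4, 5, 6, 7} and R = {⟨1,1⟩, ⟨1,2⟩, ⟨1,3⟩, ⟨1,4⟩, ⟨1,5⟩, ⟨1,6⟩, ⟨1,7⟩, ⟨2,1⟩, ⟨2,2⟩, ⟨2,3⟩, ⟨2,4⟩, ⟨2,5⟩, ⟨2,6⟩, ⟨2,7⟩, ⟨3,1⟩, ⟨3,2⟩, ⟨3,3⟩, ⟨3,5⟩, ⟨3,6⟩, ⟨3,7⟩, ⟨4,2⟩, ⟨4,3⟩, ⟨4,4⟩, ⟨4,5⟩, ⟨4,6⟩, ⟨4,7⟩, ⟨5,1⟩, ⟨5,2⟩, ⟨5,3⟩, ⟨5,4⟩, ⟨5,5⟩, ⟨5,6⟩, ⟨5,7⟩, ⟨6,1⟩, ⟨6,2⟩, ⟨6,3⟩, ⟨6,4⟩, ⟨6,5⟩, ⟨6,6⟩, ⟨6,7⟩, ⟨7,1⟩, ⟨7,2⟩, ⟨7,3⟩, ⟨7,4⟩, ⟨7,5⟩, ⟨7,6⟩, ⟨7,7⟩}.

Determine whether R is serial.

Yes

Serial: yes — every world has a successor (e.g. 1 R 1).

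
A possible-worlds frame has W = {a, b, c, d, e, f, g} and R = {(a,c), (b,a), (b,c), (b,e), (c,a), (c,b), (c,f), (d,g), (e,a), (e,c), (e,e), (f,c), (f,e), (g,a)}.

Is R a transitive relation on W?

Transitive: no — a R c and c R b, but not a R b.

No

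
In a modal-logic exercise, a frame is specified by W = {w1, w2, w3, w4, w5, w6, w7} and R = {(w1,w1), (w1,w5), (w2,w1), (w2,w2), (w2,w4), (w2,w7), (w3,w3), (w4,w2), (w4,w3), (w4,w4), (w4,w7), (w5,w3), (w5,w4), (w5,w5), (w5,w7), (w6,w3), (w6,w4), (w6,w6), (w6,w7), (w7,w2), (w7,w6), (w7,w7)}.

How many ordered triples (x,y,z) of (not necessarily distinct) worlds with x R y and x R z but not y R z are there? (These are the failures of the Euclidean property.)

28

Enumerating: (w1,w5,w1), (w2,w1,w2), (w2,w1,w4), (w2,w1,w7), (w2,w4,w1), (w2,w7,w1), (w2,w7,w4), (w4,w2,w3), (w4,w3,w2), (w4,w3,w4), (w4,w3,w7), (w4,w7,w3), … and 16 more.
Total: 28.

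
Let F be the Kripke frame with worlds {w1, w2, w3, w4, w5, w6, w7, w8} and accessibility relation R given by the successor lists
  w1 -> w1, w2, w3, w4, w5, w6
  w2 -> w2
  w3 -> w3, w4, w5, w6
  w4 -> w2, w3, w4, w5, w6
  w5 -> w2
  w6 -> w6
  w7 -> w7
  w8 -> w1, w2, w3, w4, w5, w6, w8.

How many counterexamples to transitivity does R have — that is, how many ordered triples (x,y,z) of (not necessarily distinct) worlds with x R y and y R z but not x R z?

Enumerating: (w3,w4,w2), (w3,w5,w2).

2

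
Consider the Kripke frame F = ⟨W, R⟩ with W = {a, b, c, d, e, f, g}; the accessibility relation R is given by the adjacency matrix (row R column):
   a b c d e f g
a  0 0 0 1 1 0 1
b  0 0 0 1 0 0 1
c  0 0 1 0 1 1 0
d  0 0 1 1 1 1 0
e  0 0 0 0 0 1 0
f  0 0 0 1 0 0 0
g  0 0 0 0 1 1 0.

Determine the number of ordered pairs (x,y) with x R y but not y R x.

12

Enumerating: (a,d), (a,e), (a,g), (b,d), (b,g), (c,e), (c,f), (d,c), (d,e), (e,f), (g,e), (g,f).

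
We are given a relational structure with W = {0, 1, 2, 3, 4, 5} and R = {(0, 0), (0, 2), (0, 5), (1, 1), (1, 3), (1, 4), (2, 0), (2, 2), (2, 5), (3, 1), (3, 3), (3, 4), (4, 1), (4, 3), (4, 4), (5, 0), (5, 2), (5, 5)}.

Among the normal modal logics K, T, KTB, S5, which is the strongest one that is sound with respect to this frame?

S5

Reflexive (axiom T): yes — every world is R-related to itself.
Symmetric (axiom B): yes — every pair in R has its reverse in R.
Euclidean (axiom 5): yes — any two successors of a common world are R-related.
So F validates K, T, KTB, S5. The strongest is S5.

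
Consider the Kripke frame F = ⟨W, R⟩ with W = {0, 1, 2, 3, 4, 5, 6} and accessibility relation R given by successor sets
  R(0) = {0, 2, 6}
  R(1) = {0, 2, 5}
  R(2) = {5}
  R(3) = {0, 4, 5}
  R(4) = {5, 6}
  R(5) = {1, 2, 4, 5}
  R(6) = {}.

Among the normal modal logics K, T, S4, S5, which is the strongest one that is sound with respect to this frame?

K

Reflexive (axiom T): no — 1 is not related to itself.
Transitive (axiom 4): no — 0 R 2 and 2 R 5, but not 0 R 5.
Euclidean (axiom 5): no — 0 R 2 and 0 R 6, but not 2 R 6.
So F validates K; T would additionally require R to be reflexive. The strongest is K.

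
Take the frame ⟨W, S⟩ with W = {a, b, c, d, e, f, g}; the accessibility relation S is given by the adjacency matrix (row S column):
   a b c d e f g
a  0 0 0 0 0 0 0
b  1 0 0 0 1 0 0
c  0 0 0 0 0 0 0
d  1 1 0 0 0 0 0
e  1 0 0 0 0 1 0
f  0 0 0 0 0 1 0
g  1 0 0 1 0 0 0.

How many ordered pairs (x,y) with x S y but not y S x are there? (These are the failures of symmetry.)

8

Enumerating: (b,a), (b,e), (d,a), (d,b), (e,a), (e,f), (g,a), (g,d).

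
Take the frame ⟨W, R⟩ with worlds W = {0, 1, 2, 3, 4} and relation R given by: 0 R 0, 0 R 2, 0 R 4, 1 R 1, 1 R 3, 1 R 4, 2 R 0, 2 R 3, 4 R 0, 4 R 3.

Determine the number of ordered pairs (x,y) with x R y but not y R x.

4

Enumerating: (1,3), (1,4), (2,3), (4,3).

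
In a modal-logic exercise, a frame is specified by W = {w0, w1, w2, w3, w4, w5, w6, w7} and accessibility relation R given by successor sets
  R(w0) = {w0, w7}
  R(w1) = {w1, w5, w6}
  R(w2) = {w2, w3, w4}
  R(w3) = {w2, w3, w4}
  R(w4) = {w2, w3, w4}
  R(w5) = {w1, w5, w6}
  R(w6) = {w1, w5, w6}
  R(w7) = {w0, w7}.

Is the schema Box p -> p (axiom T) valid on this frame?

Axiom T corresponds to the accessibility relation being reflexive.
Reflexive: yes — every world is R-related to itself.

Yes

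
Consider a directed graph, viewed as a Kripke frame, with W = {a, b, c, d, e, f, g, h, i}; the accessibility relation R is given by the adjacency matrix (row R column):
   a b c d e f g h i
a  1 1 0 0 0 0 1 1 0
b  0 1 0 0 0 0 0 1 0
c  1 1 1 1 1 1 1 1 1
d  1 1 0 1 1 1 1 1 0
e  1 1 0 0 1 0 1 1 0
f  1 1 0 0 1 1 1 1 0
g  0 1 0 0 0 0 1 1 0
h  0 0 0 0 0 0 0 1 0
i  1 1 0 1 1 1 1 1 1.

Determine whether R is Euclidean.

Euclidean: no — a R b and a R g, but not b R g.

No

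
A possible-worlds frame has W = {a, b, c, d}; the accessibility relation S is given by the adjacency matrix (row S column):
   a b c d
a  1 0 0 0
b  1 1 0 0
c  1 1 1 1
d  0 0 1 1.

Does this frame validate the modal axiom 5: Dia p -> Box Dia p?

Axiom 5 corresponds to the accessibility relation being Euclidean.
Euclidean: no — c S a and c S b, but not a S b.

No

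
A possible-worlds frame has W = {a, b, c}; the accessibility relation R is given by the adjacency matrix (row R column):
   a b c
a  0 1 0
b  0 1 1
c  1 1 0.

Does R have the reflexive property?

Reflexive: no — a is not related to itself.

No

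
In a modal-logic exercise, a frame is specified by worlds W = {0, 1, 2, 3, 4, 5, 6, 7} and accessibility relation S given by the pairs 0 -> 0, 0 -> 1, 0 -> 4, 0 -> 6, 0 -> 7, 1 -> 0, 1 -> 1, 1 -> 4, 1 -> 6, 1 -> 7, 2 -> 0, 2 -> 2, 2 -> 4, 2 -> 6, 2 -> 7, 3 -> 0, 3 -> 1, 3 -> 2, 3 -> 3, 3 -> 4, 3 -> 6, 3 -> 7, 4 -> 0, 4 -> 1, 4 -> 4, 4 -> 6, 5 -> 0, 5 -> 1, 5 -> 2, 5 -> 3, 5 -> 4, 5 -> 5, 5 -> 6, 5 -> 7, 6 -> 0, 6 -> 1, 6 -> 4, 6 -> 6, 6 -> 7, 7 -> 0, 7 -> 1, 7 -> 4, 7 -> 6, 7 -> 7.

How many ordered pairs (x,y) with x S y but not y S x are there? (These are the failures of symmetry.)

Enumerating: (2,0), (2,4), (2,6), (2,7), (3,0), (3,1), (3,2), (3,4), (3,6), (3,7), (5,0), (5,1), (5,2), (5,3), (5,4), (5,6), (5,7), (7,4).

18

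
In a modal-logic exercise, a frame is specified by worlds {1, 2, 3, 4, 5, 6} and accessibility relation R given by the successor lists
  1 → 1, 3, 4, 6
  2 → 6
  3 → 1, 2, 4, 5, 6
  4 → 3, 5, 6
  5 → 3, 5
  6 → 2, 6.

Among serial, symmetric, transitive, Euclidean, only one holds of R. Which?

serial

Serial: yes — every world has a successor (e.g. 1 R 1).
Symmetric: no — 1 R 4 but not 4 R 1.
Transitive: no — 1 R 3 and 3 R 2, but not 1 R 2.
Euclidean: no — 1 R 6 and 1 R 3, but not 6 R 3.
Only serial holds.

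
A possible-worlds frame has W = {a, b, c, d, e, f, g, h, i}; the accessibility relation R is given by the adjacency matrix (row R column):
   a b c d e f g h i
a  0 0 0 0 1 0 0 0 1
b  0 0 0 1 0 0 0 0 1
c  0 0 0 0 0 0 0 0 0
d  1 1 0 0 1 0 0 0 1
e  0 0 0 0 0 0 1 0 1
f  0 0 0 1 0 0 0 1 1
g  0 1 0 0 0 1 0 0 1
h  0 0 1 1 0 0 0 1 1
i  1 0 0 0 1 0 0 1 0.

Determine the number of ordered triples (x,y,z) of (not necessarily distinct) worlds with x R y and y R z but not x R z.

40

Enumerating: (a,e,g), (a,i,a), (a,i,h), (b,d,a), (b,d,b), (b,d,e), (b,i,a), (b,i,e), (b,i,h), (d,b,d), (d,e,g), (d,i,h), … and 28 more.
Total: 40.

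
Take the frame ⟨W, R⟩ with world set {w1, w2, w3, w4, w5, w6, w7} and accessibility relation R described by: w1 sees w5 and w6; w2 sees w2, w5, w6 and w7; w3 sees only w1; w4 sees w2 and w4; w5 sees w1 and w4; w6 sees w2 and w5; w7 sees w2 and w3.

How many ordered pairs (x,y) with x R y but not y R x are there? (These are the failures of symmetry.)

7

Enumerating: (w1,w6), (w2,w5), (w3,w1), (w4,w2), (w5,w4), (w6,w5), (w7,w3).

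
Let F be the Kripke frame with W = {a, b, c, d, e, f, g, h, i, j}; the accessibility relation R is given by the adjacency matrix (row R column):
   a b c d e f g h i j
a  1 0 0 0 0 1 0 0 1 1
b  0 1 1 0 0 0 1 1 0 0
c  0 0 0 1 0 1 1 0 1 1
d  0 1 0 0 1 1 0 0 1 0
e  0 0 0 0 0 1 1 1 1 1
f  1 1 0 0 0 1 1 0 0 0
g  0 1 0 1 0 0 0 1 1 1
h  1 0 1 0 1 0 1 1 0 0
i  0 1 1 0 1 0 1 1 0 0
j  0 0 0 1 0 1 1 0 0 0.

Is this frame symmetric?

Symmetric: no — a R i but not i R a.

No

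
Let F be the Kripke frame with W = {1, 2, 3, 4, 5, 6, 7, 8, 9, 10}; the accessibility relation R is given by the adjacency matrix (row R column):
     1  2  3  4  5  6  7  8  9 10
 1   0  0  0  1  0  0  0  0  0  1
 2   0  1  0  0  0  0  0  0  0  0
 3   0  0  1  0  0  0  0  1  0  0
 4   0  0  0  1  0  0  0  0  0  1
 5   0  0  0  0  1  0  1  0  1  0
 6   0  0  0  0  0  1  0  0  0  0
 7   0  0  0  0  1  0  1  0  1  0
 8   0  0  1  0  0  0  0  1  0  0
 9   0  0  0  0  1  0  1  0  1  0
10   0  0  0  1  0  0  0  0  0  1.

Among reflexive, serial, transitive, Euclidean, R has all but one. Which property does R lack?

reflexive

Reflexive: no — 1 is not related to itself.
Serial: yes — every world has a successor (e.g. 1 R 10).
Transitive: yes — every two-step R-path is closed by a direct edge.
Euclidean: yes — any two successors of a common world are R-related.
Only reflexive fails.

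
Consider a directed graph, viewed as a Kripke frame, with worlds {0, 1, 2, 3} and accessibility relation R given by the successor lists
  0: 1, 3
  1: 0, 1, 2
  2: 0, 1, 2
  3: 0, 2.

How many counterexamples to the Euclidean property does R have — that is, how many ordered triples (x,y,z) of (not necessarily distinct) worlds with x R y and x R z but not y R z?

Enumerating: (0,1,3), (0,3,1), (0,3,3), (1,0,0), (1,0,2), (2,0,0), (2,0,2), (3,0,0), (3,0,2).

9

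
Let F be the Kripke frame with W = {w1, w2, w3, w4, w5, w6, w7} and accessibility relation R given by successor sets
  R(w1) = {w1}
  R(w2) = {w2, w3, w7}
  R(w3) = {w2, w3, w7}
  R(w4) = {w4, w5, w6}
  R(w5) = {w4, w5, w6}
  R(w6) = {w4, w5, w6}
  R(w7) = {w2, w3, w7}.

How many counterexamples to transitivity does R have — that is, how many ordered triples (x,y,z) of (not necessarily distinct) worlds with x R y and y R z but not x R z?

R is transitive; there are no such tuples.

0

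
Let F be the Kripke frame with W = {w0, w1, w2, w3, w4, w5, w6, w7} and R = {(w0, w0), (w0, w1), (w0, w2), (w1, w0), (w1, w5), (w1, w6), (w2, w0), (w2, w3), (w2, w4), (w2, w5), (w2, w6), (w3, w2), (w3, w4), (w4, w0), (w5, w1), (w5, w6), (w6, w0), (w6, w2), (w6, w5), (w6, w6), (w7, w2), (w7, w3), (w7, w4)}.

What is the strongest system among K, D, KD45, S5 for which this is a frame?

D

Serial (axiom D): yes — every world has a successor (e.g. w0 R w0).
Euclidean (axiom 5): no — w0 R w1 and w0 R w2, but not w1 R w2.
Transitive (axiom 4): no — w0 R w1 and w1 R w5, but not w0 R w5.
Reflexive (axiom T): no — w1 is not related to itself.
So F validates K, D; KD45 would additionally require R to be Euclidean and transitive. The strongest is D.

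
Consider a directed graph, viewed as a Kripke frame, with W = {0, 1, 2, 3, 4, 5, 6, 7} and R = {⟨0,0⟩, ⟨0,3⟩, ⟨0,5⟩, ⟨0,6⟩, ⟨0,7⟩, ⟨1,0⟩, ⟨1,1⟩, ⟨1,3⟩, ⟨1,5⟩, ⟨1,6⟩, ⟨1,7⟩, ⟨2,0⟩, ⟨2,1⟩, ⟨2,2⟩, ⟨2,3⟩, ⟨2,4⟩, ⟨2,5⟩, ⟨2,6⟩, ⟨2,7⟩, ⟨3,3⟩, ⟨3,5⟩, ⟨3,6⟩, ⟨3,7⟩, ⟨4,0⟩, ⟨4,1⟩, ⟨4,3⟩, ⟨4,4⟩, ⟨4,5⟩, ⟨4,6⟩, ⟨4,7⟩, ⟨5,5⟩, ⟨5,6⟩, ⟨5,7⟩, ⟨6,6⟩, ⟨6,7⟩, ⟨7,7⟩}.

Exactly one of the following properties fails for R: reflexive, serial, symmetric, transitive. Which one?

Reflexive: yes — every world is R-related to itself.
Serial: yes — every world has a successor (e.g. 0 R 0).
Symmetric: no — 0 R 3 but not 3 R 0.
Transitive: yes — every two-step R-path is closed by a direct edge.
Only symmetric fails.

symmetric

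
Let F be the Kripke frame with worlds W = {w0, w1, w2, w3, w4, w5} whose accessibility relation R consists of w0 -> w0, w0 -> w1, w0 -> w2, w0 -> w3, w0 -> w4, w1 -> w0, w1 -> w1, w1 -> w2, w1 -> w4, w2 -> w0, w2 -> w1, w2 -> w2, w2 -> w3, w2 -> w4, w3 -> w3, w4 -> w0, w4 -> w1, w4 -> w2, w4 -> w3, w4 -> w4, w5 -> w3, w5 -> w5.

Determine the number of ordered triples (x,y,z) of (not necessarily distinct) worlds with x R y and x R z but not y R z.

Enumerating: (w0,w1,w3), (w0,w3,w0), (w0,w3,w1), (w0,w3,w2), (w0,w3,w4), (w2,w1,w3), (w2,w3,w0), (w2,w3,w1), (w2,w3,w2), (w2,w3,w4), (w4,w1,w3), (w4,w3,w0), (w4,w3,w1), (w4,w3,w2), (w4,w3,w4), (w5,w3,w5).

16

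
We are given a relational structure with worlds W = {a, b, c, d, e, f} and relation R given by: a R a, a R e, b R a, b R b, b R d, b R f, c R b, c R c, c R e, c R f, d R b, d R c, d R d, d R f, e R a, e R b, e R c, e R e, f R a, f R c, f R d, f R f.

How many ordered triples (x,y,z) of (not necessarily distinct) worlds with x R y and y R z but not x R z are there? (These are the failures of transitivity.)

Enumerating: (a,e,b), (a,e,c), (b,a,e), (b,d,c), (b,f,c), (c,b,a), (c,b,d), (c,e,a), (c,f,a), (c,f,d), (d,b,a), (d,c,e), … and 8 more.
Total: 20.

20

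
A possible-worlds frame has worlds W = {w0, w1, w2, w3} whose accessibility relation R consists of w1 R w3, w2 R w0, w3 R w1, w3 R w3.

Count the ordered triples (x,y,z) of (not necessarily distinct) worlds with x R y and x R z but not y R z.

Enumerating: (w2,w0,w0), (w3,w1,w1).

2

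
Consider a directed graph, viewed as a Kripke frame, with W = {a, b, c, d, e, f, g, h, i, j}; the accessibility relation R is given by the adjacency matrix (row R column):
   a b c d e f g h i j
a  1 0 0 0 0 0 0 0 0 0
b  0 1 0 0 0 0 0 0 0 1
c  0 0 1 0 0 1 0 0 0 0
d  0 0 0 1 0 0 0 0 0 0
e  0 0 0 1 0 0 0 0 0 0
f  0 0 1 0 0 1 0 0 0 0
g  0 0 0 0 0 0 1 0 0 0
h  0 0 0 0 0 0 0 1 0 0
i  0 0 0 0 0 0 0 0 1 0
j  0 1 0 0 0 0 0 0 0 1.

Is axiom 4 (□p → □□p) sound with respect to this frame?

Yes

By correspondence theory, 4 is valid on a frame iff R is transitive.
Transitive: yes — every two-step R-path is closed by a direct edge.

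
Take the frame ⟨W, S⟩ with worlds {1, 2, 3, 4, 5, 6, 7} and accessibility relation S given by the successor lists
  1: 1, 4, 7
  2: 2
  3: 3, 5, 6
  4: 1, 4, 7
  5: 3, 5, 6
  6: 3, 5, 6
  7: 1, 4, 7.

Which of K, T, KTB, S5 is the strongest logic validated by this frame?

Reflexive (axiom T): yes — every world is S-related to itself.
Symmetric (axiom B): yes — every pair in S has its reverse in S.
Euclidean (axiom 5): yes — any two successors of a common world are S-related.
So F validates K, T, KTB, S5. The strongest is S5.

S5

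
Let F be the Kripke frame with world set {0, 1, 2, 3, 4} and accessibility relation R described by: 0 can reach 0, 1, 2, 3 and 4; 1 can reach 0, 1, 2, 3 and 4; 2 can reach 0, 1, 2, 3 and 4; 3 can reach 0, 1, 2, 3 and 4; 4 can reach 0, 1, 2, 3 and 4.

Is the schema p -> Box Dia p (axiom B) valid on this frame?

Yes

By correspondence theory, B is valid on a frame iff R is symmetric.
Symmetric: yes — every pair in R has its reverse in R.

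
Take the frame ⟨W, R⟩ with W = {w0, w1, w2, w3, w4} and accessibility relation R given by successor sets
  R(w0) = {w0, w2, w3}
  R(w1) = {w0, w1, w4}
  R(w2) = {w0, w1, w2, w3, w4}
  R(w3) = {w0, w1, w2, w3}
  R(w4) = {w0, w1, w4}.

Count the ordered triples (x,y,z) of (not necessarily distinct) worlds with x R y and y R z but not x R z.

9

Enumerating: (w0,w2,w1), (w0,w2,w4), (w0,w3,w1), (w1,w0,w2), (w1,w0,w3), (w3,w1,w4), (w3,w2,w4), (w4,w0,w2), (w4,w0,w3).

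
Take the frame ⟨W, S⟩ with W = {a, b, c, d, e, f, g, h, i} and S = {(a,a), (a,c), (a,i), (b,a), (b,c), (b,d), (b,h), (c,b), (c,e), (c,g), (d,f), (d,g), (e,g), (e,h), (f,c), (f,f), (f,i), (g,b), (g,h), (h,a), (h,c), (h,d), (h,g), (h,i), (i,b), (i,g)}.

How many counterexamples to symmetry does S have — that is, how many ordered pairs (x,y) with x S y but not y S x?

20

Enumerating: (a,c), (a,i), (b,a), (b,d), (b,h), (c,e), (c,g), (d,f), (d,g), (e,g), (e,h), (f,c), … and 8 more.
Total: 20.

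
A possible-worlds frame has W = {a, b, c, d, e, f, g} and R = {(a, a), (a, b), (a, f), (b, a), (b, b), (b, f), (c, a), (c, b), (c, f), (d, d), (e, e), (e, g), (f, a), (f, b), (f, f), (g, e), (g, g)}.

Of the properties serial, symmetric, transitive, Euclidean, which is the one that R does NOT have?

Serial: yes — every world has a successor (e.g. a R a).
Symmetric: no — c R a but not a R c.
Transitive: yes — every two-step R-path is closed by a direct edge.
Euclidean: yes — any two successors of a common world are R-related.
Only symmetric fails.

symmetric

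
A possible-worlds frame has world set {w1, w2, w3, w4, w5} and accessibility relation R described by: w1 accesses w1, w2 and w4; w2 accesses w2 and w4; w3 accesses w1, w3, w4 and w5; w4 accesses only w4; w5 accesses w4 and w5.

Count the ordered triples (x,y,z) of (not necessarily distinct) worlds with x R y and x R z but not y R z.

Enumerating: (w1,w2,w1), (w1,w4,w1), (w1,w4,w2), (w2,w4,w2), (w3,w1,w3), (w3,w1,w5), (w3,w4,w1), (w3,w4,w3), (w3,w4,w5), (w3,w5,w1), (w3,w5,w3), (w5,w4,w5).

12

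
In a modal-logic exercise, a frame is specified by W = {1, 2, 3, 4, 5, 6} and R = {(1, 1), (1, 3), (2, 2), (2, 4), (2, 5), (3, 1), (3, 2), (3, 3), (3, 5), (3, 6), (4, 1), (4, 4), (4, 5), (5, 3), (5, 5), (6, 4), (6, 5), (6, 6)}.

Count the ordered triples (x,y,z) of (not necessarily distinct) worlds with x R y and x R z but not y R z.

22

Enumerating: (2,4,2), (2,5,2), (2,5,4), (3,1,2), (3,1,5), (3,1,6), (3,2,1), (3,2,3), (3,2,6), (3,5,1), (3,5,2), (3,5,6), … and 10 more.
Total: 22.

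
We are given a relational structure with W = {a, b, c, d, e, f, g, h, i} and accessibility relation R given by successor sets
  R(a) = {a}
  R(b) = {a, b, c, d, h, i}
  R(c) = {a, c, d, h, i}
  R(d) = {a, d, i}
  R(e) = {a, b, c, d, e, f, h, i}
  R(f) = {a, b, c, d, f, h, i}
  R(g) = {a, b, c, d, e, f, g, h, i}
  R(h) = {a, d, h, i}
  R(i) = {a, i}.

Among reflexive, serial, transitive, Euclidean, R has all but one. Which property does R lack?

Euclidean

Reflexive: yes — every world is R-related to itself.
Serial: yes — every world has a successor (e.g. a R a).
Transitive: yes — every two-step R-path is closed by a direct edge.
Euclidean: no — b R a and b R c, but not a R c.
Only Euclidean fails.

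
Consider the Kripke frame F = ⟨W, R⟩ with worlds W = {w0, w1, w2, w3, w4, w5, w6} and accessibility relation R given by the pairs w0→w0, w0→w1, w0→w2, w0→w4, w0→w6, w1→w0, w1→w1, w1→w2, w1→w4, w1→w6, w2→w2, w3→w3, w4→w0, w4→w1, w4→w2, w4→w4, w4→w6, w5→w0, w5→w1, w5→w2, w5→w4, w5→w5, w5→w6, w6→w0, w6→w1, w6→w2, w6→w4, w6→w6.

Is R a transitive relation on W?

Transitive: yes — every two-step R-path is closed by a direct edge.

Yes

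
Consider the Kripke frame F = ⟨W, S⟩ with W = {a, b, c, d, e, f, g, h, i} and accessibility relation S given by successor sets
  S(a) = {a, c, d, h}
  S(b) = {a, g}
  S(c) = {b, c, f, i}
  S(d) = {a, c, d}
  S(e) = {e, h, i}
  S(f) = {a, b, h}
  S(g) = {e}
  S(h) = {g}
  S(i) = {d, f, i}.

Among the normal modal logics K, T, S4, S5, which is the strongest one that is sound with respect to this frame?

Reflexive (axiom T): no — b is not related to itself.
Transitive (axiom 4): no — a S c and c S b, but not a S b.
Euclidean (axiom 5): no — a S c and a S d, but not c S d.
So F validates K; T would additionally require S to be reflexive. The strongest is K.

K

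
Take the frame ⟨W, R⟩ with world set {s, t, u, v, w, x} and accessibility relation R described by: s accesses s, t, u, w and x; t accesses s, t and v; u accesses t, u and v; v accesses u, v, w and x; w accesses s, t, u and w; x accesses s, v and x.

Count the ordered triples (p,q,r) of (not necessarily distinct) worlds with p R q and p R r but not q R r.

Enumerating: (s,t,u), (s,t,w), (s,t,x), (s,u,s), (s,u,w), (s,u,x), (s,w,x), (s,x,t), (s,x,u), (s,x,w), (t,s,v), (t,v,s), … and 15 more.
Total: 27.

27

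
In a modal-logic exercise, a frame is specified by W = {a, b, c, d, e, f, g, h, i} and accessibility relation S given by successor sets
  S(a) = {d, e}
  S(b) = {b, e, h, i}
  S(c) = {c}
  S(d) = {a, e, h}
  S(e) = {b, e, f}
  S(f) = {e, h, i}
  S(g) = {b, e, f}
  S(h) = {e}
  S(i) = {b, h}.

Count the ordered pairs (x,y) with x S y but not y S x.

Enumerating: (a,e), (b,h), (d,e), (d,h), (f,h), (f,i), (g,b), (g,e), (g,f), (h,e), (i,h).

11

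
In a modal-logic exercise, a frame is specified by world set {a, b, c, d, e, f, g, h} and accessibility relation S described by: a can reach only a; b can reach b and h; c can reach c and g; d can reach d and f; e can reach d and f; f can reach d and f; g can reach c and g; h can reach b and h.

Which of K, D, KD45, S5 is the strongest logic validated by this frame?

KD45

Serial (axiom D): yes — every world has a successor (e.g. a S a).
Euclidean (axiom 5): yes — any two successors of a common world are S-related.
Transitive (axiom 4): yes — every two-step S-path is closed by a direct edge.
Reflexive (axiom T): no — e is not related to itself.
So F validates K, D, KD45; S5 would additionally require S to be reflexive. The strongest is KD45.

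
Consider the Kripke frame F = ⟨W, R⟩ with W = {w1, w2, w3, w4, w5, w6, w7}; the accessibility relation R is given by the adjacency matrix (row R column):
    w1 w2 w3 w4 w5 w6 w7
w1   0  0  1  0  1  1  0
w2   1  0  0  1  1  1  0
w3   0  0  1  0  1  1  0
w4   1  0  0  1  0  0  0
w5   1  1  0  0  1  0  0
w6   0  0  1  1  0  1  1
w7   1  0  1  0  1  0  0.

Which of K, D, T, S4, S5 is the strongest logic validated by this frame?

Serial (axiom D): yes — every world has a successor (e.g. w1 R w3).
Reflexive (axiom T): no — w1 is not related to itself.
Transitive (axiom 4): no — w1 R w5 and w5 R w2, but not w1 R w2.
Euclidean (axiom 5): no — w1 R w5 and w1 R w3, but not w5 R w3.
So F validates K, D; T would additionally require R to be reflexive. The strongest is D.

D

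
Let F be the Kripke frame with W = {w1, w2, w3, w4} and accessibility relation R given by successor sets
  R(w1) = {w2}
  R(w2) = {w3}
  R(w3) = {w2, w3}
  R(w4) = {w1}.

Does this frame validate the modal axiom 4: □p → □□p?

The schema 4 characterises exactly the transitive frames.
Transitive: no — w1 R w2 and w2 R w3, but not w1 R w3.

No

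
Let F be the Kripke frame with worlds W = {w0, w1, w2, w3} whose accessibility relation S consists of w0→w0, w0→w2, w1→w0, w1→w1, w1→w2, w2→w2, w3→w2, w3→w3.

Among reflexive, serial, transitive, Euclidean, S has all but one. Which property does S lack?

Reflexive: yes — every world is S-related to itself.
Serial: yes — every world has a successor (e.g. w0 S w0).
Transitive: yes — every two-step S-path is closed by a direct edge.
Euclidean: no — w1 S w2 and w1 S w0, but not w2 S w0.
Only Euclidean fails.

Euclidean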